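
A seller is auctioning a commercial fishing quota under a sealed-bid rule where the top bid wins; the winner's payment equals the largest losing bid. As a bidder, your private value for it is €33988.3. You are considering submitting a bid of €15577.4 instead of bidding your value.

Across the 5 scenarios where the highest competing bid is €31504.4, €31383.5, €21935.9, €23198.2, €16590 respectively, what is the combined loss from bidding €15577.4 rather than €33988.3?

The deviation costs you only when the competing bid falls strictly between €15577.4 and €33988.3; elsewhere both bids give the same outcome.
€31504.4: truthful payoff €2483.9, deviation payoff €0 → loss €2483.9.
€31383.5: truthful payoff €2604.8, deviation payoff €0 → loss €2604.8.
€21935.9: truthful payoff €12052.4, deviation payoff €0 → loss €12052.4.
€23198.2: truthful payoff €10790.1, deviation payoff €0 → loss €10790.1.
€16590: truthful payoff €17398.3, deviation payoff €0 → loss €17398.3.
Total loss = €2483.9 + €2604.8 + €12052.4 + €10790.1 + €17398.3 = €45329.5.

€45329.5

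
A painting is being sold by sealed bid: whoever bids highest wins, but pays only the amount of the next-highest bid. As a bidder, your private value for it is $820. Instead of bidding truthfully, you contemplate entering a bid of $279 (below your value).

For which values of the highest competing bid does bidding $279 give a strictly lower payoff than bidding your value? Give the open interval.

($279, $820)

If the competing bid is below $279, both bids win at the same price — no difference.
If it is above $820, both bids lose — no difference.
If it lies strictly between $279 and $820, bidding your value wins at a price below your value (positive payoff) while bidding $279 loses (payoff 0).
So the deviation strictly hurts on the open interval ($279, $820).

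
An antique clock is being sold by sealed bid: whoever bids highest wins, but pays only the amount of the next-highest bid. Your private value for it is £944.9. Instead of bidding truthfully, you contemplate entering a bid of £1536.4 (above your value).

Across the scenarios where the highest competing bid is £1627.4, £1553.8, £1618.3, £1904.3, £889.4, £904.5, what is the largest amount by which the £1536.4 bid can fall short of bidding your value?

£0

£1627.4: same outcome either way → loss £0.
£1553.8: same outcome either way → loss £0.
£1618.3: same outcome either way → loss £0.
£1904.3: same outcome either way → loss £0.
£889.4: same outcome either way → loss £0.
£904.5: same outcome either way → loss £0.
Maximum loss: £0.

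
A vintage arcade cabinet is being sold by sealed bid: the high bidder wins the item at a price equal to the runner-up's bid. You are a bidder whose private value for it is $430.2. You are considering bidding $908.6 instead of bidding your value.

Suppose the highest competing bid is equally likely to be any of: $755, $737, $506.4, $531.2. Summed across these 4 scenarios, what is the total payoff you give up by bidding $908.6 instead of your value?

$808.8

The deviation costs you only when the competing bid falls strictly between $430.2 and $908.6; elsewhere both bids give the same outcome.
$755: truthful payoff $0, deviation payoff −$324.8 → loss $324.8.
$737: truthful payoff $0, deviation payoff −$306.8 → loss $306.8.
$506.4: truthful payoff $0, deviation payoff −$76.2 → loss $76.2.
$531.2: truthful payoff $0, deviation payoff −$101 → loss $101.
Total loss = $324.8 + $306.8 + $76.2 + $101 = $808.8.
Because the price is fixed by the runner-up's bid, deviating from your value can only change a good outcome into a bad one — never the reverse.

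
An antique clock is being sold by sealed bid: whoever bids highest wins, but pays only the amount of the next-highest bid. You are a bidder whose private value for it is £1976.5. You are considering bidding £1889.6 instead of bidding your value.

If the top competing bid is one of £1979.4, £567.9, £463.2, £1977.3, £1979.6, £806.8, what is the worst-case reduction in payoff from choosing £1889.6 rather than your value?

£0

£1979.4: same outcome either way → loss £0.
£567.9: same outcome either way → loss £0.
£463.2: same outcome either way → loss £0.
£1977.3: same outcome either way → loss £0.
£1979.6: same outcome either way → loss £0.
£806.8: same outcome either way → loss £0.
Maximum loss: £0.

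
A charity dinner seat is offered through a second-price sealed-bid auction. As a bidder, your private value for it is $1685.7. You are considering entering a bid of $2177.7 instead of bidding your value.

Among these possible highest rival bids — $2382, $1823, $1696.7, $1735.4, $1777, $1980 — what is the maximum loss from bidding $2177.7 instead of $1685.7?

$2382: same outcome either way → loss $0.
$1823: truthful gives $0, deviation gives −$137.3 → loss $137.3.
$1696.7: truthful gives $0, deviation gives −$11 → loss $11.
$1735.4: truthful gives $0, deviation gives −$49.7 → loss $49.7.
$1777: truthful gives $0, deviation gives −$91.3 → loss $91.3.
$1980: truthful gives $0, deviation gives −$294.3 → loss $294.3.
Maximum loss: $294.3.

$294.3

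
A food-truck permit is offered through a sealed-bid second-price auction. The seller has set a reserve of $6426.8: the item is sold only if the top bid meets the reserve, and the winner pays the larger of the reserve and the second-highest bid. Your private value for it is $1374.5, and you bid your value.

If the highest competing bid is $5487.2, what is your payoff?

$0

Your bid $1374.5 is below the highest competing bid $5487.2, so you lose. Payoff $0.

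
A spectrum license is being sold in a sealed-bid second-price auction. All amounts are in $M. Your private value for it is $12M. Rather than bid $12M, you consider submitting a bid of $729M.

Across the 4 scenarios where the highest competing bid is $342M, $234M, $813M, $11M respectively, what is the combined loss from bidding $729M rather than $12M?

The deviation costs you only when the competing bid falls strictly between $12M and $729M; elsewhere both bids give the same outcome.
$342M: truthful payoff $0M, deviation payoff −$330M → loss $330M.
$234M: truthful payoff $0M, deviation payoff −$222M → loss $222M.
$813M: outcomes coincide → loss $0M.
$11M: outcomes coincide → loss $0M.
Total loss = $330M + $222M = $552M.
Truthful bidding weakly dominates here: raising your bid can only win items priced above your value, and lowering it can only forfeit items priced below.

$552M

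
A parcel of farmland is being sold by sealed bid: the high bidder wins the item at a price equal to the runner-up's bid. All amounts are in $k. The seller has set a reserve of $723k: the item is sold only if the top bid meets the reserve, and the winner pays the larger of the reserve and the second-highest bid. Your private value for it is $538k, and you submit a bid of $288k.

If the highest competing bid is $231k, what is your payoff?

$0k

Your bid $288k is the highest bid but falls below the reserve $723k, so the item goes unsold. Payoff $0k.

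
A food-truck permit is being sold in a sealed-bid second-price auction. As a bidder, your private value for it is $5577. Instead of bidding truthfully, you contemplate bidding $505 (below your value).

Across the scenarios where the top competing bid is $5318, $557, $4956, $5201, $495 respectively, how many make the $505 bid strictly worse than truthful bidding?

4

The deviation hurts exactly when the highest competing bid lies strictly between $505 and $5577 — underbidding then forfeits a profitable win.
$5318: inside the interval → strictly worse (loss $259).
$557: inside the interval → strictly worse (loss $5020).
$4956: inside the interval → strictly worse (loss $621).
$5201: inside the interval → strictly worse (loss $376).
$495: below both → same outcome either way.
Count: 4.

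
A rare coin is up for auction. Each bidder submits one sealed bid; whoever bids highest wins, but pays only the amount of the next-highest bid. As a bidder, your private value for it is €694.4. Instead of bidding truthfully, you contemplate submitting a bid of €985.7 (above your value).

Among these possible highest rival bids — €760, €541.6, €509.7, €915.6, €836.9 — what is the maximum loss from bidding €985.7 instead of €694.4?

€760: truthful gives €0, deviation gives −€65.6 → loss €65.6.
€541.6: same outcome either way → loss €0.
€509.7: same outcome either way → loss €0.
€915.6: truthful gives €0, deviation gives −€221.2 → loss €221.2.
€836.9: truthful gives €0, deviation gives −€142.5 → loss €142.5.
Maximum loss: €221.2.

€221.2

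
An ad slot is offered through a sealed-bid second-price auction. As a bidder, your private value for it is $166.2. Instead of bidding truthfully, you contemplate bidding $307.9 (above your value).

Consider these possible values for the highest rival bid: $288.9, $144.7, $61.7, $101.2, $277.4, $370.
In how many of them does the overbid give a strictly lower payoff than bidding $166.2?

2

The deviation hurts exactly when the highest competing bid lies strictly between $166.2 and $307.9 — overbidding then wins at a price above your value.
$288.9: inside the interval → strictly worse (loss $122.7).
$144.7: below both → same outcome either way.
$61.7: below both → same outcome either way.
$101.2: below both → same outcome either way.
$277.4: inside the interval → strictly worse (loss $111.2).
$370: above both → same outcome either way.
Count: 2.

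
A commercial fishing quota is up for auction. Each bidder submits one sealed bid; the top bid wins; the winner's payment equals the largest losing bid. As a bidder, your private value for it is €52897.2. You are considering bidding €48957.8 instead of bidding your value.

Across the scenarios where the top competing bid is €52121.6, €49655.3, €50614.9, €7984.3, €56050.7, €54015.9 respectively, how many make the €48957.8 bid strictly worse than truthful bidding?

The deviation hurts exactly when the highest competing bid lies strictly between €48957.8 and €52897.2 — underbidding then forfeits a profitable win.
€52121.6: inside the interval → strictly worse (loss €775.6).
€49655.3: inside the interval → strictly worse (loss €3241.9).
€50614.9: inside the interval → strictly worse (loss €2282.3).
€7984.3: below both → same outcome either way.
€56050.7: above both → same outcome either way.
€54015.9: above both → same outcome either way.
Count: 3.

3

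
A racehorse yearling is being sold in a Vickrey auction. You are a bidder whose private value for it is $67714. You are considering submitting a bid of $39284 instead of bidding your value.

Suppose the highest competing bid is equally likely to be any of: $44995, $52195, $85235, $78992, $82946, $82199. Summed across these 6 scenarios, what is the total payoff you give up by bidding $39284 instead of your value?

The deviation costs you only when the competing bid falls strictly between $39284 and $67714; elsewhere both bids give the same outcome.
$44995: truthful payoff $22719, deviation payoff $0 → loss $22719.
$52195: truthful payoff $15519, deviation payoff $0 → loss $15519.
$85235: outcomes coincide → loss $0.
$78992: outcomes coincide → loss $0.
$82946: outcomes coincide → loss $0.
$82199: outcomes coincide → loss $0.
Total loss = $22719 + $15519 = $38238.

$38238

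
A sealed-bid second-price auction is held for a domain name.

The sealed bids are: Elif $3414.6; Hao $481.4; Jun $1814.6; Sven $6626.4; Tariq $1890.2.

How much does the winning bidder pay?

Highest bid: Sven at $6626.4, so Sven wins.
Second-highest bid: Elif at $3414.6 — that is the price the winner pays.

$3414.6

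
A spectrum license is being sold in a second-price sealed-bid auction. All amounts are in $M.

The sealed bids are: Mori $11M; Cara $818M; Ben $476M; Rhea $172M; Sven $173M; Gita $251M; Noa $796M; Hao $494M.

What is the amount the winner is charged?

$796M

Highest bid: Cara at $818M, so Cara wins.
Second-highest bid: Noa at $796M — that is the price the winner pays.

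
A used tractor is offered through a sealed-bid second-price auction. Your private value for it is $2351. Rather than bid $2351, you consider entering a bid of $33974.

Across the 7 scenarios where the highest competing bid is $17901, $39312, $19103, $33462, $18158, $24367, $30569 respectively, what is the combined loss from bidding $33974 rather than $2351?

$129454

The deviation costs you only when the competing bid falls strictly between $2351 and $33974; elsewhere both bids give the same outcome.
$17901: truthful payoff $0, deviation payoff −$15550 → loss $15550.
$39312: outcomes coincide → loss $0.
$19103: truthful payoff $0, deviation payoff −$16752 → loss $16752.
$33462: truthful payoff $0, deviation payoff −$31111 → loss $31111.
$18158: truthful payoff $0, deviation payoff −$15807 → loss $15807.
$24367: truthful payoff $0, deviation payoff −$22016 → loss $22016.
$30569: truthful payoff $0, deviation payoff −$28218 → loss $28218.
Total loss = $15550 + $16752 + $31111 + $15807 + $22016 + $28218 = $129454.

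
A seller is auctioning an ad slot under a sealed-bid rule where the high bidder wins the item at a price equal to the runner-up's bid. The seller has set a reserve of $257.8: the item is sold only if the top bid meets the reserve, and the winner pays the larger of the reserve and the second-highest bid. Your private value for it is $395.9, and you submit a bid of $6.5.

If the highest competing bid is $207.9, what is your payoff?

$0

Your bid $6.5 is below the highest competing bid $207.9, so you lose. Payoff $0.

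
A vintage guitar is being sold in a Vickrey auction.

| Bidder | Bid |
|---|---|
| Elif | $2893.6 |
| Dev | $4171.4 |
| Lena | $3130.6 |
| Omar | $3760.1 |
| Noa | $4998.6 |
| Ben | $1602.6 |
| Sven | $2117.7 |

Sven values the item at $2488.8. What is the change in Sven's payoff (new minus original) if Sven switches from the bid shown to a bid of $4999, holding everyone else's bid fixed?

The highest bid among the other bidders is $4998.6; Sven's bid doesn't change that.
Original bid $2117.7: Sven is not highest (top rival bid is $4998.6); payoff $0.
Alternative bid $4999: Sven is highest, pays the top rival bid $4998.6; payoff $2488.8 − $4998.6 = −$2509.8.
Change in payoff = −$2509.8 − ($0) = −$2509.8.

−$2509.8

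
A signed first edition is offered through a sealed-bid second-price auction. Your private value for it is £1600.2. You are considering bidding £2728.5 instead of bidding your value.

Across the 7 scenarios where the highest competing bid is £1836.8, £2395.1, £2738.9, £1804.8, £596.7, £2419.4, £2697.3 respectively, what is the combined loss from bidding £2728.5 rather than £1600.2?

The deviation costs you only when the competing bid falls strictly between £1600.2 and £2728.5; elsewhere both bids give the same outcome.
£1836.8: truthful payoff £0, deviation payoff −£236.6 → loss £236.6.
£2395.1: truthful payoff £0, deviation payoff −£794.9 → loss £794.9.
£2738.9: outcomes coincide → loss £0.
£1804.8: truthful payoff £0, deviation payoff −£204.6 → loss £204.6.
£596.7: outcomes coincide → loss £0.
£2419.4: truthful payoff £0, deviation payoff −£819.2 → loss £819.2.
£2697.3: truthful payoff £0, deviation payoff −£1097.1 → loss £1097.1.
Total loss = £236.6 + £794.9 + £204.6 + £819.2 + £1097.1 = £3152.4.
In a second-price auction your bid sets only whether you win, not what you pay, so bidding your true value is weakly dominant.

£3152.4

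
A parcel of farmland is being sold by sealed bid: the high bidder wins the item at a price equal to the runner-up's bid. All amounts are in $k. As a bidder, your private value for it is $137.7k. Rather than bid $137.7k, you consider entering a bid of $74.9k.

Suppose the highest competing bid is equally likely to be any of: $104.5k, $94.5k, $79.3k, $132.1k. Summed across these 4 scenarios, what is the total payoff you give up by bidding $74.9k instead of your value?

The deviation costs you only when the competing bid falls strictly between $74.9k and $137.7k; elsewhere both bids give the same outcome.
$104.5k: truthful payoff $33.2k, deviation payoff $0k → loss $33.2k.
$94.5k: truthful payoff $43.2k, deviation payoff $0k → loss $43.2k.
$79.3k: truthful payoff $58.4k, deviation payoff $0k → loss $58.4k.
$132.1k: truthful payoff $5.6k, deviation payoff $0k → loss $5.6k.
Total loss = $33.2k + $43.2k + $58.4k + $5.6k = $140.4k.

$140.4k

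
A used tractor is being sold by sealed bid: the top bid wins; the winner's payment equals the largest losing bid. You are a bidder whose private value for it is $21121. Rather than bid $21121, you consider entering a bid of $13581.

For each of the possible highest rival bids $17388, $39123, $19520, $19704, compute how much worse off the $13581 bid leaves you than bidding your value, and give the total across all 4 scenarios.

$6751

The deviation costs you only when the competing bid falls strictly between $13581 and $21121; elsewhere both bids give the same outcome.
$17388: truthful payoff $3733, deviation payoff $0 → loss $3733.
$39123: outcomes coincide → loss $0.
$19520: truthful payoff $1601, deviation payoff $0 → loss $1601.
$19704: truthful payoff $1417, deviation payoff $0 → loss $1417.
Total loss = $3733 + $1601 + $1417 = $6751.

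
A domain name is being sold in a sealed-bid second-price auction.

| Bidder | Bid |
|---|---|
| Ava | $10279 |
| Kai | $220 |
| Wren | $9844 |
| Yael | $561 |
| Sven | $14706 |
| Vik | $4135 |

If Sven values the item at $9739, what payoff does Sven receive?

Highest bid: Sven at $14706, so Sven wins.
Second-highest bid: Ava at $10279 — that is the price the winner pays.
Sven's payoff = value − price = $9739 − $10279 = −$540.

−$540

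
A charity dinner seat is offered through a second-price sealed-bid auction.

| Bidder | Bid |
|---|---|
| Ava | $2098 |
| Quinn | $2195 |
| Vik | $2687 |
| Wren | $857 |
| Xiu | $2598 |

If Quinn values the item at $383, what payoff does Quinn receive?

Highest bid: Vik at $2687, so Vik wins.
Second-highest bid: Xiu at $2598 — that is the price the winner pays.
Quinn did not win, so Quinn pays nothing and receives nothing: payoff $0.

$0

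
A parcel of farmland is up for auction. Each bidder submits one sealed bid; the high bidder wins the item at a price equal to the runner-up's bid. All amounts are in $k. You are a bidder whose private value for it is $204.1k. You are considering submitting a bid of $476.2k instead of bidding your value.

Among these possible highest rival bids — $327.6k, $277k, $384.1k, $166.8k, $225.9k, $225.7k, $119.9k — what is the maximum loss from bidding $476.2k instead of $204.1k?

$180k

$327.6k: truthful gives $0k, deviation gives −$123.5k → loss $123.5k.
$277k: truthful gives $0k, deviation gives −$72.9k → loss $72.9k.
$384.1k: truthful gives $0k, deviation gives −$180k → loss $180k.
$166.8k: same outcome either way → loss $0k.
$225.9k: truthful gives $0k, deviation gives −$21.8k → loss $21.8k.
$225.7k: truthful gives $0k, deviation gives −$21.6k → loss $21.6k.
$119.9k: same outcome either way → loss $0k.
Maximum loss: $180k.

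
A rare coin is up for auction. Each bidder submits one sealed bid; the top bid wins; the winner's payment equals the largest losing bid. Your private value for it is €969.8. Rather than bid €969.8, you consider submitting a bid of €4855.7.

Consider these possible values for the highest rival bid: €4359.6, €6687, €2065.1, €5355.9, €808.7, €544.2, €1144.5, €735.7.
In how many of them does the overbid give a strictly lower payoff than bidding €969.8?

3

The deviation hurts exactly when the highest competing bid lies strictly between €969.8 and €4855.7 — overbidding then wins at a price above your value.
€4359.6: inside the interval → strictly worse (loss €3389.8).
€6687: above both → same outcome either way.
€2065.1: inside the interval → strictly worse (loss €1095.3).
€5355.9: above both → same outcome either way.
€808.7: below both → same outcome either way.
€544.2: below both → same outcome either way.
€1144.5: inside the interval → strictly worse (loss €174.7).
€735.7: below both → same outcome either way.
Count: 3.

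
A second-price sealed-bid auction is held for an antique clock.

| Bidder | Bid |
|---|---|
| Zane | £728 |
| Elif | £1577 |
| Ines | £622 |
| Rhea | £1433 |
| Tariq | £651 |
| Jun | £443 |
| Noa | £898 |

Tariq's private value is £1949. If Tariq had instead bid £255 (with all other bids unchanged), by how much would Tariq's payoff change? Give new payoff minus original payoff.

The highest bid among the other bidders is £1577; Tariq's bid doesn't change that.
Original bid £651: Tariq is not highest (top rival bid is £1577); payoff £0.
Alternative bid £255: Tariq is not highest (top rival bid is £1577); payoff £0.
Change in payoff = £0 − (£0) = £0.

£0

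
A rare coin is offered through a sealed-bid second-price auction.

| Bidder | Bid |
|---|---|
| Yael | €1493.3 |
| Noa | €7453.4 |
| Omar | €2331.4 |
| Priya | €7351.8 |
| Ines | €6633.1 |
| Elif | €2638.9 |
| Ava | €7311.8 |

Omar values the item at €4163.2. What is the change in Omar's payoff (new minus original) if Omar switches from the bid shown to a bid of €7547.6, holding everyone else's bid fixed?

The highest bid among the other bidders is €7453.4; Omar's bid doesn't change that.
Original bid €2331.4: Omar is not highest (top rival bid is €7453.4); payoff €0.
Alternative bid €7547.6: Omar is highest, pays the top rival bid €7453.4; payoff €4163.2 − €7453.4 = −€3290.2.
Change in payoff = −€3290.2 − (€0) = −€3290.2.

−€3290.2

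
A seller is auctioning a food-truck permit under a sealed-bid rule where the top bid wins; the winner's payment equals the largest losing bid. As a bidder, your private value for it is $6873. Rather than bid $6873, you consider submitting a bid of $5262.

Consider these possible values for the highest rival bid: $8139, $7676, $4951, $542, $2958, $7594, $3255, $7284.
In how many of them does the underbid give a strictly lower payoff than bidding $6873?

The deviation hurts exactly when the highest competing bid lies strictly between $5262 and $6873 — underbidding then forfeits a profitable win.
$8139: above both → same outcome either way.
$7676: above both → same outcome either way.
$4951: below both → same outcome either way.
$542: below both → same outcome either way.
$2958: below both → same outcome either way.
$7594: above both → same outcome either way.
$3255: below both → same outcome either way.
$7284: above both → same outcome either way.
Count: 0.

0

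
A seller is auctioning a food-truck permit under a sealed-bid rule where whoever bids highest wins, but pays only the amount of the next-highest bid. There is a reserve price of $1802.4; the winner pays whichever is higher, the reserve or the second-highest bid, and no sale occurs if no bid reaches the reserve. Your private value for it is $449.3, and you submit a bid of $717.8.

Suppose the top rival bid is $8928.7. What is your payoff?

$0

Your bid $717.8 is below the highest competing bid $8928.7, so you lose. Payoff $0.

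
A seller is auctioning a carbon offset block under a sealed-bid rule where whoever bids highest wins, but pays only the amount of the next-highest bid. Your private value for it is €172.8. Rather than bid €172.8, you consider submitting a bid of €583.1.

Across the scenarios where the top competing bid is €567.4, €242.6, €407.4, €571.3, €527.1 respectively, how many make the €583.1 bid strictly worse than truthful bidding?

The deviation hurts exactly when the highest competing bid lies strictly between €172.8 and €583.1 — overbidding then wins at a price above your value.
€567.4: inside the interval → strictly worse (loss €394.6).
€242.6: inside the interval → strictly worse (loss €69.8).
€407.4: inside the interval → strictly worse (loss €234.6).
€571.3: inside the interval → strictly worse (loss €398.5).
€527.1: inside the interval → strictly worse (loss €354.3).
Count: 5.

5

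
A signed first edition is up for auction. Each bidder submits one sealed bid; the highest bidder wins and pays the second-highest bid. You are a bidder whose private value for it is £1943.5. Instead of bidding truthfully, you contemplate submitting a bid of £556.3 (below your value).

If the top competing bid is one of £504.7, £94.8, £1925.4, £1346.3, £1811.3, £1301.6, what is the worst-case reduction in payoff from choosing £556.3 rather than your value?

£504.7: same outcome either way → loss £0.
£94.8: same outcome either way → loss £0.
£1925.4: truthful gives £18.1, deviation gives £0 → loss £18.1.
£1346.3: truthful gives £597.2, deviation gives £0 → loss £597.2.
£1811.3: truthful gives £132.2, deviation gives £0 → loss £132.2.
£1301.6: truthful gives £641.9, deviation gives £0 → loss £641.9.
Maximum loss: £641.9.

£641.9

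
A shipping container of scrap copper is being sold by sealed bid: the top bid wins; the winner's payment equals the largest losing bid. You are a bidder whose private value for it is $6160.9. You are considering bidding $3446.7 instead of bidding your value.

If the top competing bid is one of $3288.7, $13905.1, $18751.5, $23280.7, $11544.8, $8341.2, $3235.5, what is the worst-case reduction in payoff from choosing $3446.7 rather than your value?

$0

$3288.7: same outcome either way → loss $0.
$13905.1: same outcome either way → loss $0.
$18751.5: same outcome either way → loss $0.
$23280.7: same outcome either way → loss $0.
$11544.8: same outcome either way → loss $0.
$8341.2: same outcome either way → loss $0.
$3235.5: same outcome either way → loss $0.
Maximum loss: $0.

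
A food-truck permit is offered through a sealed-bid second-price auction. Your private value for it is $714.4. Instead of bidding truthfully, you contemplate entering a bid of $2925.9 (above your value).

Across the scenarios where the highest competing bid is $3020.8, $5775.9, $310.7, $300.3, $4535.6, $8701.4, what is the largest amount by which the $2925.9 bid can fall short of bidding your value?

$0

$3020.8: same outcome either way → loss $0.
$5775.9: same outcome either way → loss $0.
$310.7: same outcome either way → loss $0.
$300.3: same outcome either way → loss $0.
$4535.6: same outcome either way → loss $0.
$8701.4: same outcome either way → loss $0.
Maximum loss: $0.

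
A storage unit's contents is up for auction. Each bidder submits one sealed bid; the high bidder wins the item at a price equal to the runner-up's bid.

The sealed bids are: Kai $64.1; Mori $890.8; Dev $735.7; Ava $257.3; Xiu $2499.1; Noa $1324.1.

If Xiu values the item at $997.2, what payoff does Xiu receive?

Highest bid: Xiu at $2499.1, so Xiu wins.
Second-highest bid: Noa at $1324.1 — that is the price the winner pays.
Xiu's payoff = value − price = $997.2 − $1324.1 = −$326.9.

−$326.9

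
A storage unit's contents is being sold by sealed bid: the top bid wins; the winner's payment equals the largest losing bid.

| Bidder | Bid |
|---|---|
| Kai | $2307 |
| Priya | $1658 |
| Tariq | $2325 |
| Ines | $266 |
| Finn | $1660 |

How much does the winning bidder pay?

Highest bid: Tariq at $2325, so Tariq wins.
Second-highest bid: Kai at $2307 — that is the price the winner pays.

$2307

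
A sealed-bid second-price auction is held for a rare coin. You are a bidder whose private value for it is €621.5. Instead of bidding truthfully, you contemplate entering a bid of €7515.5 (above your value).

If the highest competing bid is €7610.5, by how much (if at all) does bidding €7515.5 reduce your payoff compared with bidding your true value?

Bidding your value €621.5: you lose (since €621.5 < €7610.5). Payoff €0.
Bidding €7515.5: you lose. Payoff €0.
Difference = €0 − €0 = €0; both bids lead to the same outcome because the competing bid is above both your value and your alternative bid.

€0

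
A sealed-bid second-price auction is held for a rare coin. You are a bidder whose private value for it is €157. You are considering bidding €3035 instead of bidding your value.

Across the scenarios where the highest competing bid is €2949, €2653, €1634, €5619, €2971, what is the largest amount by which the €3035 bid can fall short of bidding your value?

€2949: truthful gives €0, deviation gives −€2792 → loss €2792.
€2653: truthful gives €0, deviation gives −€2496 → loss €2496.
€1634: truthful gives €0, deviation gives −€1477 → loss €1477.
€5619: same outcome either way → loss €0.
€2971: truthful gives €0, deviation gives −€2814 → loss €2814.
Maximum loss: €2814.

€2814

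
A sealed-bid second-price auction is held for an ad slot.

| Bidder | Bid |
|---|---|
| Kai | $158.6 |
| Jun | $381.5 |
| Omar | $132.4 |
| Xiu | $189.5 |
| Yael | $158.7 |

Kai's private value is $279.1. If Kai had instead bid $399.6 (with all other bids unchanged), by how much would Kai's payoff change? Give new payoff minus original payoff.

−$102.4

The highest bid among the other bidders is $381.5; Kai's bid doesn't change that.
Original bid $158.6: Kai is not highest (top rival bid is $381.5); payoff $0.
Alternative bid $399.6: Kai is highest, pays the top rival bid $381.5; payoff $279.1 − $381.5 = −$102.4.
Change in payoff = −$102.4 − ($0) = −$102.4.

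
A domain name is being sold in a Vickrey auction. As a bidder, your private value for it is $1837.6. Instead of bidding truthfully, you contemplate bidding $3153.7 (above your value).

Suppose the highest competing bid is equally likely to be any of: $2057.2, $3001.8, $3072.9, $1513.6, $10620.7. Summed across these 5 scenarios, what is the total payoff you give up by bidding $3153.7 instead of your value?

The deviation costs you only when the competing bid falls strictly between $1837.6 and $3153.7; elsewhere both bids give the same outcome.
$2057.2: truthful payoff $0, deviation payoff −$219.6 → loss $219.6.
$3001.8: truthful payoff $0, deviation payoff −$1164.2 → loss $1164.2.
$3072.9: truthful payoff $0, deviation payoff −$1235.3 → loss $1235.3.
$1513.6: outcomes coincide → loss $0.
$10620.7: outcomes coincide → loss $0.
Total loss = $219.6 + $1164.2 + $1235.3 = $2619.1.
In a second-price auction your bid sets only whether you win, not what you pay, so bidding your true value is weakly dominant.

$2619.1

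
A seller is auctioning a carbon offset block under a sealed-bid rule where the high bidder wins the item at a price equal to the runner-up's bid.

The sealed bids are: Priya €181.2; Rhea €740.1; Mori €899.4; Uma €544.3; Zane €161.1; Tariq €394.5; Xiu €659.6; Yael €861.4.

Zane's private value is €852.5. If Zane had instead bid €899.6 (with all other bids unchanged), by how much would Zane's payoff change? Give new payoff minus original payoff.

The highest bid among the other bidders is €899.4; Zane's bid doesn't change that.
Original bid €161.1: Zane is not highest (top rival bid is €899.4); payoff €0.
Alternative bid €899.6: Zane is highest, pays the top rival bid €899.4; payoff €852.5 − €899.4 = −€46.9.
Change in payoff = −€46.9 − (€0) = −€46.9.

−€46.9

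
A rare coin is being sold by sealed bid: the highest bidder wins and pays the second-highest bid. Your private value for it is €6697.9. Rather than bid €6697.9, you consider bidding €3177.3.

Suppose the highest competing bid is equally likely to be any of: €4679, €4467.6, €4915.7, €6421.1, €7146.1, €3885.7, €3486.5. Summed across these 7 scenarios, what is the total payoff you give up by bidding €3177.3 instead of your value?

The deviation costs you only when the competing bid falls strictly between €3177.3 and €6697.9; elsewhere both bids give the same outcome.
€4679: truthful payoff €2018.9, deviation payoff €0 → loss €2018.9.
€4467.6: truthful payoff €2230.3, deviation payoff €0 → loss €2230.3.
€4915.7: truthful payoff €1782.2, deviation payoff €0 → loss €1782.2.
€6421.1: truthful payoff €276.8, deviation payoff €0 → loss €276.8.
€7146.1: outcomes coincide → loss €0.
€3885.7: truthful payoff €2812.2, deviation payoff €0 → loss €2812.2.
€3486.5: truthful payoff €3211.4, deviation payoff €0 → loss €3211.4.
Total loss = €2018.9 + €2230.3 + €1782.2 + €276.8 + €2812.2 + €3211.4 = €12331.8.

€12331.8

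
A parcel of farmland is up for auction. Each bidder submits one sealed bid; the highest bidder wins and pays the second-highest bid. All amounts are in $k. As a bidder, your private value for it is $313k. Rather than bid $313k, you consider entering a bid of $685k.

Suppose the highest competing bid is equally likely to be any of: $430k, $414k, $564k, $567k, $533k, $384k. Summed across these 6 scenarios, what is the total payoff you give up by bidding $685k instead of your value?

$1014k

The deviation costs you only when the competing bid falls strictly between $313k and $685k; elsewhere both bids give the same outcome.
$430k: truthful payoff $0k, deviation payoff −$117k → loss $117k.
$414k: truthful payoff $0k, deviation payoff −$101k → loss $101k.
$564k: truthful payoff $0k, deviation payoff −$251k → loss $251k.
$567k: truthful payoff $0k, deviation payoff −$254k → loss $254k.
$533k: truthful payoff $0k, deviation payoff −$220k → loss $220k.
$384k: truthful payoff $0k, deviation payoff −$71k → loss $71k.
Total loss = $117k + $101k + $251k + $254k + $220k + $71k = $1014k.
Because the price is fixed by the runner-up's bid, deviating from your value can only change a good outcome into a bad one — never the reverse.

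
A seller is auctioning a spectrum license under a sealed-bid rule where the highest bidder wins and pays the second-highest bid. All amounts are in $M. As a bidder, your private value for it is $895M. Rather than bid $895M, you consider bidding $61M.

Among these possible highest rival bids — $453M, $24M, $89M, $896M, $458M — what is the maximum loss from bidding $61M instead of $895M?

$806M

$453M: truthful gives $442M, deviation gives $0M → loss $442M.
$24M: same outcome either way → loss $0M.
$89M: truthful gives $806M, deviation gives $0M → loss $806M.
$896M: same outcome either way → loss $0M.
$458M: truthful gives $437M, deviation gives $0M → loss $437M.
Maximum loss: $806M.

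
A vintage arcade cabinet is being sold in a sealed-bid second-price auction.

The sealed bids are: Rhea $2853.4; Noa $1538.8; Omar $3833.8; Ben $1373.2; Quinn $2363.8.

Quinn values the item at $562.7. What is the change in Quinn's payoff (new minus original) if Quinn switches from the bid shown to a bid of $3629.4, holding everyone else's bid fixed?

$0

The highest bid among the other bidders is $3833.8; Quinn's bid doesn't change that.
Original bid $2363.8: Quinn is not highest (top rival bid is $3833.8); payoff $0.
Alternative bid $3629.4: Quinn is not highest (top rival bid is $3833.8); payoff $0.
Change in payoff = $0 − ($0) = $0.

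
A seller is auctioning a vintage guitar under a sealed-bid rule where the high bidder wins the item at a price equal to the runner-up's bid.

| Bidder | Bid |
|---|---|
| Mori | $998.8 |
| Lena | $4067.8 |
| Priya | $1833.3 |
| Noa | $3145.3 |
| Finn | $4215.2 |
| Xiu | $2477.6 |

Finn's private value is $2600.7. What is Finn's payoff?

Highest bid: Finn at $4215.2, so Finn wins.
Second-highest bid: Lena at $4067.8 — that is the price the winner pays.
Finn's payoff = value − price = $2600.7 − $4067.8 = −$1467.1.

−$1467.1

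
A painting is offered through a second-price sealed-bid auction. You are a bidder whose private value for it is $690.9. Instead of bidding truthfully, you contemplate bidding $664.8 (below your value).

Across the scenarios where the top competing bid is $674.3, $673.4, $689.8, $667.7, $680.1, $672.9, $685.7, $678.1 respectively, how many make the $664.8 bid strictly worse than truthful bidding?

The deviation hurts exactly when the highest competing bid lies strictly between $664.8 and $690.9 — underbidding then forfeits a profitable win.
$674.3: inside the interval → strictly worse (loss $16.6).
$673.4: inside the interval → strictly worse (loss $17.5).
$689.8: inside the interval → strictly worse (loss $1.1).
$667.7: inside the interval → strictly worse (loss $23.2).
$680.1: inside the interval → strictly worse (loss $10.8).
$672.9: inside the interval → strictly worse (loss $18).
$685.7: inside the interval → strictly worse (loss $5.2).
$678.1: inside the interval → strictly worse (loss $12.8).
Count: 8.

8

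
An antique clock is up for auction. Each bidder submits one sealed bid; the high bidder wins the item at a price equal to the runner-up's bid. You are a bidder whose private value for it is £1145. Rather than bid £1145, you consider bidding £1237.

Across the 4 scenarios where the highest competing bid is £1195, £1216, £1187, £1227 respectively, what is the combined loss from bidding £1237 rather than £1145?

£245

The deviation costs you only when the competing bid falls strictly between £1145 and £1237; elsewhere both bids give the same outcome.
£1195: truthful payoff £0, deviation payoff −£50 → loss £50.
£1216: truthful payoff £0, deviation payoff −£71 → loss £71.
£1187: truthful payoff £0, deviation payoff −£42 → loss £42.
£1227: truthful payoff £0, deviation payoff −£82 → loss £82.
Total loss = £50 + £71 + £42 + £82 = £245.
Truthful bidding weakly dominates here: raising your bid can only win items priced above your value, and lowering it can only forfeit items priced below.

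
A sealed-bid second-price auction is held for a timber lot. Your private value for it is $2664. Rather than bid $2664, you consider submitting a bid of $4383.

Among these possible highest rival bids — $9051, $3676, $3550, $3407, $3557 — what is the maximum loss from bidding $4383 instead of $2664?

$9051: same outcome either way → loss $0.
$3676: truthful gives $0, deviation gives −$1012 → loss $1012.
$3550: truthful gives $0, deviation gives −$886 → loss $886.
$3407: truthful gives $0, deviation gives −$743 → loss $743.
$3557: truthful gives $0, deviation gives −$893 → loss $893.
Maximum loss: $1012.

$1012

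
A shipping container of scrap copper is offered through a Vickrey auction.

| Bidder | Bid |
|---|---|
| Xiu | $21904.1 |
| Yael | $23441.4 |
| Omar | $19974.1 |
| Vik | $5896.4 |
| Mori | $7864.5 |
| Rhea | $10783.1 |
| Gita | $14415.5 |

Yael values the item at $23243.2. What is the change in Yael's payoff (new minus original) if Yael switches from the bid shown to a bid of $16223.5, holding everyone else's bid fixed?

The highest bid among the other bidders is $21904.1; Yael's bid doesn't change that.
Original bid $23441.4: Yael is highest, pays the top rival bid $21904.1; payoff $23243.2 − $21904.1 = $1339.1.
Alternative bid $16223.5: Yael is not highest (top rival bid is $21904.1); payoff $0.
Change in payoff = $0 − ($1339.1) = −$1339.1.

−$1339.1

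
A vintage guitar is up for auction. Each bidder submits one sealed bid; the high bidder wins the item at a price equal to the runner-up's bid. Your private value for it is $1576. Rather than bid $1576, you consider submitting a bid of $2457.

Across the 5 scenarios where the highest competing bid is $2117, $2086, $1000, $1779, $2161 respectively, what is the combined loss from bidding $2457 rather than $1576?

$1839

The deviation costs you only when the competing bid falls strictly between $1576 and $2457; elsewhere both bids give the same outcome.
$2117: truthful payoff $0, deviation payoff −$541 → loss $541.
$2086: truthful payoff $0, deviation payoff −$510 → loss $510.
$1000: outcomes coincide → loss $0.
$1779: truthful payoff $0, deviation payoff −$203 → loss $203.
$2161: truthful payoff $0, deviation payoff −$585 → loss $585.
Total loss = $541 + $510 + $203 + $585 = $1839.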